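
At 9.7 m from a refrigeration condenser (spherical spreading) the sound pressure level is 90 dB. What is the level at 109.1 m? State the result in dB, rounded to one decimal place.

69.0 dB

For a point source, L₂ = L₁ − 20·log₁₀(r₂/r₁).
L₂ = 90 − 20·log₁₀(109.1/9.7) = 90 − 21.021 = 68.98 dB.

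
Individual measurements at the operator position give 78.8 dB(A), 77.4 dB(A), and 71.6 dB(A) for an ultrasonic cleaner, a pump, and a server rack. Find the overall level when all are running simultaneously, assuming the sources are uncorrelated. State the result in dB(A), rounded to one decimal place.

81.6 dB(A)

Incoherent sources combine by intensity addition: L_total = 10·log₁₀(Σ 10^(L_i/10)).
Σ 10^(L/10) = 10^(78.8/10) + 10^(77.4/10) + 10^(71.6/10) = 1.453e+08.
L_total = 10·log₁₀(1.453e+08) = 81.62 dB(A).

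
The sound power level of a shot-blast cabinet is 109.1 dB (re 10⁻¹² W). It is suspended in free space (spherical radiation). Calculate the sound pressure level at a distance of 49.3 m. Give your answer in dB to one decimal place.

64.3 dB

The power spreads over a sphere of area 4π·r², so L_p = L_w − 10·log₁₀(4π·r²).
4π·r² = 3.054e+04 m², 10·log₁₀ of that is 44.849 dB.
L_p = 109.1 − 44.849 = 64.25 dB.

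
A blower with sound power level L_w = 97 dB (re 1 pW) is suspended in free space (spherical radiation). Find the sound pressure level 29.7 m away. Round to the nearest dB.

Free-field spherical radiation: L_p = L_w − 10·log₁₀(4π·r²), r = 29.7 m.
4π·r² = 1.108e+04 m², 10·log₁₀ of that is 40.447 dB.
L_p = 97 − 40.447 = 56.55 dB.

57 dB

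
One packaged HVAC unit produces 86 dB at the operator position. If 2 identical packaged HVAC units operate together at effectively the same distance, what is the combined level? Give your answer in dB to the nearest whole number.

N identical incoherent sources raise the level by 10·log₁₀ N.
L_total = 86 + 10·log₁₀(2) = 86 + 3.010 = 89.01 dB.

89 dB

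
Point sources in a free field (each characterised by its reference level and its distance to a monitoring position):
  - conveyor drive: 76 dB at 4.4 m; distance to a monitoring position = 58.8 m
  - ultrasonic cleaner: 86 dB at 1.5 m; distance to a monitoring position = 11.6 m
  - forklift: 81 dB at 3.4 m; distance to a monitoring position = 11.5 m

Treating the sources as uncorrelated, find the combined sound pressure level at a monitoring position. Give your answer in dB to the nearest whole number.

First find each source's level at the receiver (point-source: −20·log₁₀(r/r_ref)), then combine on an intensity basis.
conveyor drive: 76 − 20·log₁₀(58.8/4.4) = 76 − 22.52 = 53.48 dB.
ultrasonic cleaner: 86 − 20·log₁₀(11.6/1.5) = 86 − 17.77 = 68.23 dB.
forklift: 81 − 20·log₁₀(11.5/3.4) = 81 − 10.58 = 70.42 dB.
Σ 10^(L/10) = 1.788e+07 → L_total = 10·log₁₀(1.788e+07) = 72.52 dB.

73 dB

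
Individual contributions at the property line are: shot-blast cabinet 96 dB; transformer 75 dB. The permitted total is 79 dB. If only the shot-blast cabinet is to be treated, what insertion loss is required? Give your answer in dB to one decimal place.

19.2 dB

The untreated sources together contribute 10^(75/10) = 3.162e+07, i.e. 75.00 dB.
The limit corresponds to 10^(79/10) = 7.943e+07; subtracting the fixed part leaves 4.781e+07 for the shot-blast cabinet, i.e. 76.80 dB.
So the shot-blast cabinet must be reduced from 96 to 76.80 dB: IL = 19.20 dB.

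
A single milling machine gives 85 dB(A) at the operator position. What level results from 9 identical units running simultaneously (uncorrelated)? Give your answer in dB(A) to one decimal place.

94.5 dB(A)

L_total = L₁ + 10·log₁₀ N for N identical incoherent sources.
L_total = 85 + 10·log₁₀(9) = 85 + 9.542 = 94.54 dB(A).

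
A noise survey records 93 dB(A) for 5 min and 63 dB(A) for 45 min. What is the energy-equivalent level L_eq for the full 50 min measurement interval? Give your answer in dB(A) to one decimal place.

83.0 dB(A)

L_eq = 10·log₁₀[(1/T)·Σ tᵢ·10^(Lᵢ/10)] with T = 50 min.
Σ tᵢ·10^(Lᵢ/10) = 5·10^(93/10) + 45·10^(63/10) = 1.007e+10.
L_eq = 10·log₁₀(1.007e+10/50) = 83.04 dB(A).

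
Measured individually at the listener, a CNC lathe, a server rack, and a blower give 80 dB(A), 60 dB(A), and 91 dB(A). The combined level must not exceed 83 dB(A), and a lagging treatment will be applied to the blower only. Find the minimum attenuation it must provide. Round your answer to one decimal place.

11.1 dB

The untreated sources together contribute 10^(80/10) + 10^(60/10) = 1.010e+08, i.e. 80.04 dB(A).
The limit corresponds to 10^(83/10) = 1.995e+08; subtracting the fixed part leaves 9.853e+07 for the blower, i.e. 79.94 dB(A).
So the blower must be reduced from 91 to 79.94 dB(A): IL = 11.06 dB.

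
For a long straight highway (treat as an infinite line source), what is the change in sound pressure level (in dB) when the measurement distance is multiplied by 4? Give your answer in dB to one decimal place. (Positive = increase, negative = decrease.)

Line-source spreading: ΔL = −10·log₁₀(r₂/r₁).
ΔL = −10·log₁₀(4) = -6.02 dB.

-6.0 dB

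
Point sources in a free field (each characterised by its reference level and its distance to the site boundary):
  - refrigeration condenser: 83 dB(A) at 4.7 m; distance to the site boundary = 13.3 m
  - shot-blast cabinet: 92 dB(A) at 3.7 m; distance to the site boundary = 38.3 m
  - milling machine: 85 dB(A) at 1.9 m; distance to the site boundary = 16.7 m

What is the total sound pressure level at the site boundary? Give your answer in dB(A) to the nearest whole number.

Apply inverse-square spreading to bring every level to the receiver, then sum 10^(L/10).
refrigeration condenser: 83 − 20·log₁₀(13.3/4.7) = 83 − 9.04 = 73.96 dB(A).
shot-blast cabinet: 92 − 20·log₁₀(38.3/3.7) = 92 − 20.30 = 71.70 dB(A).
milling machine: 85 − 20·log₁₀(16.7/1.9) = 85 − 18.88 = 66.12 dB(A).
Σ 10^(L/10) = 4.380e+07 → L_total = 10·log₁₀(4.380e+07) = 76.41 dB(A).

76 dB(A)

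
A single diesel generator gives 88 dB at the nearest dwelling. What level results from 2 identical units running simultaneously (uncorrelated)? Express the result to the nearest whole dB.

91 dB

L_total = L₁ + 10·log₁₀ N for N identical incoherent sources.
L_total = 88 + 10·log₁₀(2) = 88 + 3.010 = 91.01 dB.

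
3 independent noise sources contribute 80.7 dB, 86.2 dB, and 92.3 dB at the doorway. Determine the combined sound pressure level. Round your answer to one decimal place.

93.5 dB

For uncorrelated sources the intensities add, so convert each level to linear form, sum, and take 10·log₁₀ of the total.
Σ 10^(L/10) = 10^(80.7/10) + 10^(86.2/10) + 10^(92.3/10) = 2.233e+09.
L_total = 10·log₁₀(2.233e+09) = 93.49 dB.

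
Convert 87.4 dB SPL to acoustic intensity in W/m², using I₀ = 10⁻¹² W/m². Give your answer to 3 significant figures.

I/I₀ = 10^(87.4/10) = 5.495e+08, so I = 5.495e+08 × 10⁻¹² W/m².

0.000550 W/m²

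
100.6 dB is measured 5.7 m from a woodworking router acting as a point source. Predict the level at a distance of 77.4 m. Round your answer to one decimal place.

77.9 dB

Point-source attenuation: ΔL = 20·log₁₀(r₂/r₁) = 20·log₁₀(77.4/5.7) = 22.657 dB.
L₂ = 100.6 − 20·log₁₀(77.4/5.7) = 100.6 − 22.657 = 77.94 dB.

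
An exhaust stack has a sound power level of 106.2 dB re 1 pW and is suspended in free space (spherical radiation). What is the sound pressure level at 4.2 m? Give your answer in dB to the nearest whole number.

83 dB

L_p = L_w − 10·log₁₀(4π·r²) with r = 4.2 m.
4π·r² = 221.7 m², 10·log₁₀ of that is 23.457 dB.
L_p = 106.2 − 23.457 = 82.74 dB.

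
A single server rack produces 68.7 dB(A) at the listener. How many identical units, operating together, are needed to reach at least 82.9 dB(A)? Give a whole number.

N identical sources give L₁ + 10·log₁₀ N, so require 10·log₁₀ N ≥ 82.9 − 68.7 = 14.2 dB.
N ≥ 10^(14.2/10) = 26.303, so N = 27.

27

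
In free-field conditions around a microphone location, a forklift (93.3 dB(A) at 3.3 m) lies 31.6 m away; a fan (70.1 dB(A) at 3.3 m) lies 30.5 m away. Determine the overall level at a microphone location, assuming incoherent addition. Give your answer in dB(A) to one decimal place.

73.7 dB(A)

First find each source's level at the receiver (point-source: −20·log₁₀(r/r_ref)), then combine on an intensity basis.
forklift: 93.3 − 20·log₁₀(31.6/3.3) = 93.3 − 19.62 = 73.68 dB(A).
fan: 70.1 − 20·log₁₀(30.5/3.3) = 70.1 − 19.32 = 50.78 dB(A).
Σ 10^(L/10) = 2.344e+07 → L_total = 10·log₁₀(2.344e+07) = 73.70 dB(A).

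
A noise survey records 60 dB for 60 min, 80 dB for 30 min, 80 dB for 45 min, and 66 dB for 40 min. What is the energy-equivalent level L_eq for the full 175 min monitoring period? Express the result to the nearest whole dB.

Weight each interval's intensity by its duration and average over T = 175 min:
Σ tᵢ·10^(Lᵢ/10) = 60·10^(60/10) + 30·10^(80/10) + 45·10^(80/10) + 40·10^(66/10) = 7.719e+09.
L_eq = 10·log₁₀(7.719e+09/175) = 76.45 dB.

76 dB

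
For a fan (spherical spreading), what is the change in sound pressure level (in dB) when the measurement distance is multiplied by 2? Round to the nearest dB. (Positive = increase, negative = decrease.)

With spherical spreading the level changes by −20·log₁₀(r₂/r₁).
ΔL = −20·log₁₀(2) = -6.02 dB.

-6 dB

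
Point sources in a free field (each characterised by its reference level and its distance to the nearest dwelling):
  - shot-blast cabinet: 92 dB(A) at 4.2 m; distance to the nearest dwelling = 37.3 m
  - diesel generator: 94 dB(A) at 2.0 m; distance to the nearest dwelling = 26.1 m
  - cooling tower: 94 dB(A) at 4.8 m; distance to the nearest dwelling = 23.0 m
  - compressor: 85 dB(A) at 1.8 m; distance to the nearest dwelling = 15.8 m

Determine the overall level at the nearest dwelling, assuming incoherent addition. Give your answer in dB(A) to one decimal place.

Apply inverse-square spreading to bring every level to the receiver, then sum 10^(L/10).
shot-blast cabinet: 92 − 20·log₁₀(37.3/4.2) = 92 − 18.97 = 73.03 dB(A).
diesel generator: 94 − 20·log₁₀(26.1/2.0) = 94 − 22.31 = 71.69 dB(A).
cooling tower: 94 − 20·log₁₀(23.0/4.8) = 94 − 13.61 = 80.39 dB(A).
compressor: 85 − 20·log₁₀(15.8/1.8) = 85 − 18.87 = 66.13 dB(A).
Σ 10^(L/10) = 1.484e+08 → L_total = 10·log₁₀(1.484e+08) = 81.71 dB(A).

81.7 dB(A)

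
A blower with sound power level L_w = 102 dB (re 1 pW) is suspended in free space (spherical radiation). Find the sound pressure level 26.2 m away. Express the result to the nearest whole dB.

63 dB

Free-field spherical radiation: L_p = L_w − 10·log₁₀(4π·r²), r = 26.2 m.
4π·r² = 8626 m², 10·log₁₀ of that is 39.358 dB.
L_p = 102 − 39.358 = 62.64 dB.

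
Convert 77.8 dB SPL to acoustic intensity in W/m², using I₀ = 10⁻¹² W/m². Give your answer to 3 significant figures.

I/I₀ = 10^(77.8/10) = 6.026e+07, so I = 6.026e+07 × 10⁻¹² W/m².

6.03e-05 W/m²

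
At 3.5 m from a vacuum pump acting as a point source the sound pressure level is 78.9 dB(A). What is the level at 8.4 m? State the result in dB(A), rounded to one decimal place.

71.3 dB(A)

Spherical spreading from a point source gives a 20·log₁₀(r₂/r₁) drop.
L₂ = 78.9 − 20·log₁₀(8.4/3.5) = 78.9 − 7.604 = 71.30 dB(A).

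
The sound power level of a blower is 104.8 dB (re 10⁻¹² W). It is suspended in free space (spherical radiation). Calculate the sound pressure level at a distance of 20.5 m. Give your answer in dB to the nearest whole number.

68 dB

L_p = L_w − 10·log₁₀(4π·r²) with r = 20.5 m.
4π·r² = 5281 m², 10·log₁₀ of that is 37.227 dB.
L_p = 104.8 − 37.227 = 67.57 dB.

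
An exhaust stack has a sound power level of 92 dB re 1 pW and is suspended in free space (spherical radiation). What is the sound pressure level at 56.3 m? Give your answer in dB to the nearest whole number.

The power spreads over a sphere of area 4π·r², so L_p = L_w − 10·log₁₀(4π·r²).
4π·r² = 3.983e+04 m², 10·log₁₀ of that is 46.002 dB.
L_p = 92 − 46.002 = 46.00 dB.

46 dB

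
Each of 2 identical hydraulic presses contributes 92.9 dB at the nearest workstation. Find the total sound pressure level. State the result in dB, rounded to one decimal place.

With 2 equal, uncorrelated contributions the intensity is 2× that of one unit, giving a rise of 10·log₁₀ 2.
L_total = 92.9 + 10·log₁₀(2) = 92.9 + 3.010 = 95.91 dB.

95.9 dB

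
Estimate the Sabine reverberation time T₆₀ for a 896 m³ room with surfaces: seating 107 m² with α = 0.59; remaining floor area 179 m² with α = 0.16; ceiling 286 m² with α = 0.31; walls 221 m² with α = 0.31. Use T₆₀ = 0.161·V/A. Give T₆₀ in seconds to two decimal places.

0.58 s

Total absorption A = 107·0.59 + 179·0.16 + 286·0.31 + 221·0.31 = 248.94 m² sabins.
T₆₀ = 0.161 × 896 / 248.94 = 0.579 s.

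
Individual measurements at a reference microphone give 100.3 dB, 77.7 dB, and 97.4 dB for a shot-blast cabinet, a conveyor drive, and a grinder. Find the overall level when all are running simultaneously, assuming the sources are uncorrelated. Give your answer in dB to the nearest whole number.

102 dB

Incoherent sources combine by intensity addition: L_total = 10·log₁₀(Σ 10^(L_i/10)).
Σ 10^(L/10) = 10^(100.3/10) + 10^(77.7/10) + 10^(97.4/10) = 1.627e+10.
L_total = 10·log₁₀(1.627e+10) = 102.11 dB.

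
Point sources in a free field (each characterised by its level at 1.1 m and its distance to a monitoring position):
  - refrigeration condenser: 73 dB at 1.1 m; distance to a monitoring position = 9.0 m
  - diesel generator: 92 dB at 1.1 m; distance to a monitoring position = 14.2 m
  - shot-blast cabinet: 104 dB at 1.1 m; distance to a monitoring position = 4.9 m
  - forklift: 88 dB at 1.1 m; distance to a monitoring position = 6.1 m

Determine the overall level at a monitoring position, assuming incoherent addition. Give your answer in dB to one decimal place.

Apply inverse-square spreading to bring every level to the receiver, then sum 10^(L/10).
refrigeration condenser: 73 − 20·log₁₀(9.0/1.1) = 73 − 18.26 = 54.74 dB.
diesel generator: 92 − 20·log₁₀(14.2/1.1) = 92 − 22.22 = 69.78 dB.
shot-blast cabinet: 104 − 20·log₁₀(4.9/1.1) = 104 − 12.98 = 91.02 dB.
forklift: 88 − 20·log₁₀(6.1/1.1) = 88 − 14.88 = 73.12 dB.
Σ 10^(L/10) = 1.296e+09 → L_total = 10·log₁₀(1.296e+09) = 91.13 dB.

91.1 dB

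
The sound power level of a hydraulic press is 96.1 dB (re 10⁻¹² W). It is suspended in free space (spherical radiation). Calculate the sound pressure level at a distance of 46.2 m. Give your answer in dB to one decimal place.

The power spreads over a sphere of area 4π·r², so L_p = L_w − 10·log₁₀(4π·r²).
4π·r² = 2.682e+04 m², 10·log₁₀ of that is 44.285 dB.
L_p = 96.1 − 44.285 = 51.82 dB.

51.8 dB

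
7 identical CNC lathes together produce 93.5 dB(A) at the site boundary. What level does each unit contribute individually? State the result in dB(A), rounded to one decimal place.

85.0 dB(A)

Dividing the total intensity by 7 lowers the level by 10·log₁₀ 7 = 8.451 dB: L₁ = 93.5 − 8.451.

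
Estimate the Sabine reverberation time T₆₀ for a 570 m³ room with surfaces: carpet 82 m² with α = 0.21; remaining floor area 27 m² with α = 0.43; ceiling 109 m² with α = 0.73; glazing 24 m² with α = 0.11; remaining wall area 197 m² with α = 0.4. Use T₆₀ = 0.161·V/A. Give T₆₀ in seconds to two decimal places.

Total absorption A = 82·0.21 + 27·0.43 + 109·0.73 + 24·0.11 + 197·0.4 = 189.84 m² sabins.
T₆₀ = 0.161 × 570 / 189.84 = 0.483 s.

0.48 s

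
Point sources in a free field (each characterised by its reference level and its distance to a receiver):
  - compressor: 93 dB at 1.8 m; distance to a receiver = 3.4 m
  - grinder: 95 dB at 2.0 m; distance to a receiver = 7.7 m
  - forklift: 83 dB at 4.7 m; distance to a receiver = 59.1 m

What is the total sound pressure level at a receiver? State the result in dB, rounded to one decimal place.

88.9 dB

Apply inverse-square spreading to bring every level to the receiver, then sum 10^(L/10).
compressor: 93 − 20·log₁₀(3.4/1.8) = 93 − 5.52 = 87.48 dB.
grinder: 95 − 20·log₁₀(7.7/2.0) = 95 − 11.71 = 83.29 dB.
forklift: 83 − 20·log₁₀(59.1/4.7) = 83 − 21.99 = 61.01 dB.
Σ 10^(L/10) = 7.738e+08 → L_total = 10·log₁₀(7.738e+08) = 88.89 dB.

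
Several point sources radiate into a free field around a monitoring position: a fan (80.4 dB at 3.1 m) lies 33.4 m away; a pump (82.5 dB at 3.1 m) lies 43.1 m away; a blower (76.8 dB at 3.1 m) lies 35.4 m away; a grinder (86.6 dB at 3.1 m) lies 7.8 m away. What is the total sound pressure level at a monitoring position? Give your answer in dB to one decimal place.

78.7 dB

Propagate each source to the receiver with L = L_ref − 20·log₁₀(r/r_ref), then add intensities.
fan: 80.4 − 20·log₁₀(33.4/3.1) = 80.4 − 20.65 = 59.75 dB.
pump: 82.5 − 20·log₁₀(43.1/3.1) = 82.5 − 22.86 = 59.64 dB.
blower: 76.8 − 20·log₁₀(35.4/3.1) = 76.8 − 21.15 = 55.65 dB.
grinder: 86.6 − 20·log₁₀(7.8/3.1) = 86.6 − 8.01 = 78.59 dB.
Σ 10^(L/10) = 7.443e+07 → L_total = 10·log₁₀(7.443e+07) = 78.72 dB.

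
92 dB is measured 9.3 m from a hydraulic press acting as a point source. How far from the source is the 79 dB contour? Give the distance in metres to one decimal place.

41.5 m

For a point source L₁ − L₂ = 20·log₁₀(r₂/r₁), so r₂ = r₁·10^((L₁−L₂)/20).
r₂ = 9.3·10^((92−79)/20) = 9.3·10^(13.0/20) = 41.54 m.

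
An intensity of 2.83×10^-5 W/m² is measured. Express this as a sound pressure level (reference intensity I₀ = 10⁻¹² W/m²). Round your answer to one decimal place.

L = 10·log₁₀(I/I₀) = 10·log₁₀(2.83×10^-5/10⁻¹²) = 10·log₁₀(2.83×10^7).
L = 10·(0.4518 + 7) = 74.52 dB.

74.5 dB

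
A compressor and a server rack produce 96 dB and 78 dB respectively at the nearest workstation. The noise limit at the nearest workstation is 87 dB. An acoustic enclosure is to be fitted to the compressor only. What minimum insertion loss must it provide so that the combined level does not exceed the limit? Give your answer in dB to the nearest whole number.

Everything except the compressor sums to 10^(78/10) = 6.310e+07 in linear terms, 78.00 dB.
To meet 87 dB overall, the treated compressor may contribute at most 10^(87/10) − 6.310e+07 = 4.381e+08, i.e. 86.42 dB.
Required insertion loss = 96 − 86.42 = 9.58 dB.

10 dB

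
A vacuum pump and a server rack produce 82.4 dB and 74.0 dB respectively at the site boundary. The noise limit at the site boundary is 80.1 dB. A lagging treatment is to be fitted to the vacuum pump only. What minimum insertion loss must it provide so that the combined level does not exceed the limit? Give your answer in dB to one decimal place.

Fixed contribution from the other source: Σ 10^(L/10) = 10^(74.0/10) = 2.512e+07 (74.00 dB).
The limit corresponds to 10^(80.1/10) = 1.023e+08; subtracting the fixed part leaves 7.721e+07 for the vacuum pump, i.e. 78.88 dB.
So the vacuum pump must be reduced from 82.4 to 78.88 dB: IL = 3.52 dB.

3.5 dB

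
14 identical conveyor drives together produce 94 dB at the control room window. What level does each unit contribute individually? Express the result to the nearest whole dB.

Dividing the total intensity by 14 lowers the level by 10·log₁₀ 14 = 11.461 dB: L₁ = 94 − 11.461.

83 dB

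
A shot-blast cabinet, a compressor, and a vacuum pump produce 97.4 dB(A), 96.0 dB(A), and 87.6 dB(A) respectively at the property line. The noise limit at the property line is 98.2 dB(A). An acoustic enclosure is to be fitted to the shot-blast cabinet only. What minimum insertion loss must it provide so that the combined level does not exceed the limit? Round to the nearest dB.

4 dB

Everything except the shot-blast cabinet sums to 10^(96.0/10) + 10^(87.6/10) = 4.557e+09 in linear terms, 96.59 dB(A).
The limit corresponds to 10^(98.2/10) = 6.607e+09; subtracting the fixed part leaves 2.050e+09 for the shot-blast cabinet, i.e. 93.12 dB(A).
So the shot-blast cabinet must be reduced from 97.4 to 93.12 dB(A): IL = 4.28 dB.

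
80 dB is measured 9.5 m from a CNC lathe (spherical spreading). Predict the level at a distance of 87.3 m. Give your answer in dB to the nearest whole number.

For a point source, L₂ = L₁ − 20·log₁₀(r₂/r₁).
L₂ = 80 − 20·log₁₀(87.3/9.5) = 80 − 19.266 = 60.73 dB.

61 dB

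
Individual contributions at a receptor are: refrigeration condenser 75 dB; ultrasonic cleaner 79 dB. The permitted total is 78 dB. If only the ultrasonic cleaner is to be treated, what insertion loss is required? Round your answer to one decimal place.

Fixed contribution from the other source: Σ 10^(L/10) = 10^(75/10) = 3.162e+07 (75.00 dB).
The limit corresponds to 10^(78/10) = 6.310e+07; subtracting the fixed part leaves 3.147e+07 for the ultrasonic cleaner, i.e. 74.98 dB.
So the ultrasonic cleaner must be reduced from 79 to 74.98 dB: IL = 4.02 dB.

4.0 dB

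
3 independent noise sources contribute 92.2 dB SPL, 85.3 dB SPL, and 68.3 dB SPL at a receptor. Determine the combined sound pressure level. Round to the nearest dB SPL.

93 dB SPL

For uncorrelated sources the intensities add, so convert each level to linear form, sum, and take 10·log₁₀ of the total.
Σ 10^(L/10) = 10^(92.2/10) + 10^(85.3/10) + 10^(68.3/10) = 2.005e+09.
L_total = 10·log₁₀(2.005e+09) = 93.02 dB SPL.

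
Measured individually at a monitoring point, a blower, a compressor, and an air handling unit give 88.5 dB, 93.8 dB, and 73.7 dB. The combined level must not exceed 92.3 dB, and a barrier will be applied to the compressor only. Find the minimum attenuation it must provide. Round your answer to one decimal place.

3.9 dB

Fixed contribution from the other sources: Σ 10^(L/10) = 10^(88.5/10) + 10^(73.7/10) = 7.314e+08 (88.64 dB).
To meet 92.3 dB overall, the treated compressor may contribute at most 10^(92.3/10) − 7.314e+08 = 9.669e+08, i.e. 89.85 dB.
Required insertion loss = 93.8 − 89.85 = 3.95 dB.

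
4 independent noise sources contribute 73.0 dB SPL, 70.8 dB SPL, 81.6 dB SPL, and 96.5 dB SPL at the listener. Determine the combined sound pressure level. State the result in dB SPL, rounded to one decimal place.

96.7 dB SPL

For uncorrelated sources the intensities add, so convert each level to linear form, sum, and take 10·log₁₀ of the total.
Σ 10^(L/10) = 10^(73.0/10) + 10^(70.8/10) + 10^(81.6/10) + 10^(96.5/10) = 4.643e+09.
L_total = 10·log₁₀(4.643e+09) = 96.67 dB SPL.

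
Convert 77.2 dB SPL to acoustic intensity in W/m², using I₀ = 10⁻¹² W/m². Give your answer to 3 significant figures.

5.25e-05 W/m²

I/I₀ = 10^(77.2/10) = 5.248e+07, so I = 5.248e+07 × 10⁻¹² W/m².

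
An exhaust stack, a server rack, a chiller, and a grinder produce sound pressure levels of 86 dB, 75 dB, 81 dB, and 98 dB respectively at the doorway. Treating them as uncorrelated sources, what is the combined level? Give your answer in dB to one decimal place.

For uncorrelated sources the intensities add, so convert each level to linear form, sum, and take 10·log₁₀ of the total.
Σ 10^(L/10) = 10^(86/10) + 10^(75/10) + 10^(81/10) + 10^(98/10) = 6.865e+09.
L_total = 10·log₁₀(6.865e+09) = 98.37 dB.

98.4 dB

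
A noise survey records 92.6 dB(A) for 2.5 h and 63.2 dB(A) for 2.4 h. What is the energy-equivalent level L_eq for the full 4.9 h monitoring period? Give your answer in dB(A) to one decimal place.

L_eq = 10·log₁₀[(1/T)·Σ tᵢ·10^(Lᵢ/10)] with T = 4.9 h.
Σ tᵢ·10^(Lᵢ/10) = 2.5·10^(92.6/10) + 2.4·10^(63.2/10) = 4.554e+09.
L_eq = 10·log₁₀(4.554e+09/4.9) = 89.68 dB(A).

89.7 dB(A)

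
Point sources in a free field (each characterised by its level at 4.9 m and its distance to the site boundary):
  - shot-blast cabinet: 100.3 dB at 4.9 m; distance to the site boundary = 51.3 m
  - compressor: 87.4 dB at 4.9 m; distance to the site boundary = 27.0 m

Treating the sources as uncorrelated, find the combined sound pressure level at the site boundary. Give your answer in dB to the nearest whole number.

Propagate each source to the receiver with L = L_ref − 20·log₁₀(r/r_ref), then add intensities.
shot-blast cabinet: 100.3 − 20·log₁₀(51.3/4.9) = 100.3 − 20.40 = 79.90 dB.
compressor: 87.4 − 20·log₁₀(27.0/4.9) = 87.4 − 14.82 = 72.58 dB.
Σ 10^(L/10) = 1.159e+08 → L_total = 10·log₁₀(1.159e+08) = 80.64 dB.

81 dB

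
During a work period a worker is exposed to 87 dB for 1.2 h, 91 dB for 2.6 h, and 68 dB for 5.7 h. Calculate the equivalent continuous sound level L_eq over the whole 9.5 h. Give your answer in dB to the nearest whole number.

86 dB

Weight each interval's intensity by its duration and average over T = 9.5 h:
Σ tᵢ·10^(Lᵢ/10) = 1.2·10^(87/10) + 2.6·10^(91/10) + 5.7·10^(68/10) = 3.911e+09.
L_eq = 10·log₁₀(3.911e+09/9.5) = 86.15 dB.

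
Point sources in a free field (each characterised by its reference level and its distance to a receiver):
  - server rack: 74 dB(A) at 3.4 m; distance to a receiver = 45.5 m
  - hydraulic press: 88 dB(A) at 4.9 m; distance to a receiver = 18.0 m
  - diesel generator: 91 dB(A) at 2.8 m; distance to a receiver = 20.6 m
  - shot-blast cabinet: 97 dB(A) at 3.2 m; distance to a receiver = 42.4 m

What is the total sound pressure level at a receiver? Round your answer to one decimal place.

Apply inverse-square spreading to bring every level to the receiver, then sum 10^(L/10).
server rack: 74 − 20·log₁₀(45.5/3.4) = 74 − 22.53 = 51.47 dB(A).
hydraulic press: 88 − 20·log₁₀(18.0/4.9) = 88 − 11.30 = 76.70 dB(A).
diesel generator: 91 − 20·log₁₀(20.6/2.8) = 91 − 17.33 = 73.67 dB(A).
shot-blast cabinet: 97 − 20·log₁₀(42.4/3.2) = 97 − 22.44 = 74.56 dB(A).
Σ 10^(L/10) = 9.870e+07 → L_total = 10·log₁₀(9.870e+07) = 79.94 dB(A).

79.9 dB(A)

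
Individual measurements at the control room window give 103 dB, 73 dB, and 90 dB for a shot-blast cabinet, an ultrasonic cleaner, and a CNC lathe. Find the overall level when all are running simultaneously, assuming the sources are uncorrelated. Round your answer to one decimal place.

For uncorrelated sources the intensities add, so convert each level to linear form, sum, and take 10·log₁₀ of the total.
Σ 10^(L/10) = 10^(103/10) + 10^(73/10) + 10^(90/10) = 2.097e+10.
L_total = 10·log₁₀(2.097e+10) = 103.22 dB.

103.2 dB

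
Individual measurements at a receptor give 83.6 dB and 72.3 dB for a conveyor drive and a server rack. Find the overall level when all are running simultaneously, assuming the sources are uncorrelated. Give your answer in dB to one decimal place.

For uncorrelated sources the intensities add, so convert each level to linear form, sum, and take 10·log₁₀ of the total.
Σ 10^(L/10) = 10^(83.6/10) + 10^(72.3/10) = 2.461e+08.
L_total = 10·log₁₀(2.461e+08) = 83.91 dB.

83.9 dB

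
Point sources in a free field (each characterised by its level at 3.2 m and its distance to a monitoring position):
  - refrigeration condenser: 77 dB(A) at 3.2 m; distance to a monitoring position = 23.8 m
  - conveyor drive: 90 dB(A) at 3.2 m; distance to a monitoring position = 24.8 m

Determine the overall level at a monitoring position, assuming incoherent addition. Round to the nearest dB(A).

Propagate each source to the receiver with L = L_ref − 20·log₁₀(r/r_ref), then add intensities.
refrigeration condenser: 77 − 20·log₁₀(23.8/3.2) = 77 − 17.43 = 59.57 dB(A).
conveyor drive: 90 − 20·log₁₀(24.8/3.2) = 90 − 17.79 = 72.21 dB(A).
Σ 10^(L/10) = 1.756e+07 → L_total = 10·log₁₀(1.756e+07) = 72.44 dB(A).

72 dB(A)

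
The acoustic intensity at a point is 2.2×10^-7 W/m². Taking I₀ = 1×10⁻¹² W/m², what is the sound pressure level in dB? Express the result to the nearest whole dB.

L = 10·log₁₀(I/I₀) = 10·log₁₀(2.2×10^-7/10⁻¹²) = 10·log₁₀(2.2×10^5).
L = 10·(0.3424 + 5) = 53.42 dB.

53 dB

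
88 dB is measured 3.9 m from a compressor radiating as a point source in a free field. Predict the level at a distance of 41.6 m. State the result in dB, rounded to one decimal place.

For a point source, L₂ = L₁ − 20·log₁₀(r₂/r₁).
L₂ = 88 − 20·log₁₀(41.6/3.9) = 88 − 20.561 = 67.44 dB.

67.4 dB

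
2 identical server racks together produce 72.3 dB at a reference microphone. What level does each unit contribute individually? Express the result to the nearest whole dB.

Dividing the total intensity by 2 lowers the level by 10·log₁₀ 2 = 3.010 dB: L₁ = 72.3 − 3.010.

69 dB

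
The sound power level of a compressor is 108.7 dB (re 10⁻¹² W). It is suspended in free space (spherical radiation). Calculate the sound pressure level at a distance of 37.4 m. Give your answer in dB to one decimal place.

66.3 dB

L_p = L_w − 10·log₁₀(4π·r²) with r = 37.4 m.
4π·r² = 1.758e+04 m², 10·log₁₀ of that is 42.450 dB.
L_p = 108.7 − 42.450 = 66.25 dB.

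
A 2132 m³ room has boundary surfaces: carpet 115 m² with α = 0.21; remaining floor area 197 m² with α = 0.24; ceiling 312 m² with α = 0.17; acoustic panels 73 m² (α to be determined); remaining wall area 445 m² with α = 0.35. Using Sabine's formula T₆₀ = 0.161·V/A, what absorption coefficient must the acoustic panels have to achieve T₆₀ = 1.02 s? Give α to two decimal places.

0.77

A = 0.161·V/T₆₀ = 0.161·2132/1.02 = 336.52 m² sabins.
Absorption from the other surfaces = 115·0.21 + 197·0.24 + 312·0.17 + 445·0.35 = 280.22 m², so the acoustic panels must supply 56.30 m² over 73 m².
α = 56.30/73 = 0.771.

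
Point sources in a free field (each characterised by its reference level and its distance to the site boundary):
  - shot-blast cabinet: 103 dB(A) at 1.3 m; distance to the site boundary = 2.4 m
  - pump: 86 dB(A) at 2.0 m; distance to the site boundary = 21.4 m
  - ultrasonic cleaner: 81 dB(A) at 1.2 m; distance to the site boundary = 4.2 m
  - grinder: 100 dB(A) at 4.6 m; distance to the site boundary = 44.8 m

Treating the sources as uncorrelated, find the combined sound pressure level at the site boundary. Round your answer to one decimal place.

Apply inverse-square spreading to bring every level to the receiver, then sum 10^(L/10).
shot-blast cabinet: 103 − 20·log₁₀(2.4/1.3) = 103 − 5.33 = 97.67 dB(A).
pump: 86 − 20·log₁₀(21.4/2.0) = 86 − 20.59 = 65.41 dB(A).
ultrasonic cleaner: 81 − 20·log₁₀(4.2/1.2) = 81 − 10.88 = 70.12 dB(A).
grinder: 100 − 20·log₁₀(44.8/4.6) = 100 − 19.77 = 80.23 dB(A).
Σ 10^(L/10) = 5.973e+09 → L_total = 10·log₁₀(5.973e+09) = 97.76 dB(A).

97.8 dB(A)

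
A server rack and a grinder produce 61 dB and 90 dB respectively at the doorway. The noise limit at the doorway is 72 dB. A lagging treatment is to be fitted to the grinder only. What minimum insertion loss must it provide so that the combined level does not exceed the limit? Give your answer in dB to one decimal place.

18.4 dB

The untreated sources together contribute 10^(61/10) = 1.259e+06, i.e. 61.00 dB.
The limit corresponds to 10^(72/10) = 1.585e+07; subtracting the fixed part leaves 1.459e+07 for the grinder, i.e. 71.64 dB.
Required insertion loss = 90 − 71.64 = 18.36 dB.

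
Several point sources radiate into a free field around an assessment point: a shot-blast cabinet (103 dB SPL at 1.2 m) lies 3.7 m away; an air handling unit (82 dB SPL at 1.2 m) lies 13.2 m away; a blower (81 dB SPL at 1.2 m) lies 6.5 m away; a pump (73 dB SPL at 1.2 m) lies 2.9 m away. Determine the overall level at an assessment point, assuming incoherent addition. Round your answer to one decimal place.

Apply inverse-square spreading to bring every level to the receiver, then sum 10^(L/10).
shot-blast cabinet: 103 − 20·log₁₀(3.7/1.2) = 103 − 9.78 = 93.22 dB SPL.
air handling unit: 82 − 20·log₁₀(13.2/1.2) = 82 − 20.83 = 61.17 dB SPL.
blower: 81 − 20·log₁₀(6.5/1.2) = 81 − 14.67 = 66.33 dB SPL.
pump: 73 − 20·log₁₀(2.9/1.2) = 73 − 7.66 = 65.34 dB SPL.
Σ 10^(L/10) = 2.108e+09 → L_total = 10·log₁₀(2.108e+09) = 93.24 dB SPL.

93.2 dB SPL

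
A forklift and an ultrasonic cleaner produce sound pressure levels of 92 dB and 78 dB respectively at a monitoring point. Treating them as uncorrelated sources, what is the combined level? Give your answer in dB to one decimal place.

92.2 dB

For uncorrelated sources the intensities add, so convert each level to linear form, sum, and take 10·log₁₀ of the total.
Σ 10^(L/10) = 10^(92/10) + 10^(78/10) = 1.648e+09.
L_total = 10·log₁₀(1.648e+09) = 92.17 dB.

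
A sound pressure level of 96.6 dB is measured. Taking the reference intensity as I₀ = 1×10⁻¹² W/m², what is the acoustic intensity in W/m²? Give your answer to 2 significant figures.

0.0046 W/m²

I/I₀ = 10^(96.6/10) = 4.571e+09, so I = 4.571e+09 × 10⁻¹² W/m².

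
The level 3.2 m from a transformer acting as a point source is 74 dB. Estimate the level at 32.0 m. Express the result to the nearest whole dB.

Spherical spreading from a point source gives a 20·log₁₀(r₂/r₁) drop.
L₂ = 74 − 20·log₁₀(32.0/3.2) = 74 − 20.000 = 54.00 dB.

54 dB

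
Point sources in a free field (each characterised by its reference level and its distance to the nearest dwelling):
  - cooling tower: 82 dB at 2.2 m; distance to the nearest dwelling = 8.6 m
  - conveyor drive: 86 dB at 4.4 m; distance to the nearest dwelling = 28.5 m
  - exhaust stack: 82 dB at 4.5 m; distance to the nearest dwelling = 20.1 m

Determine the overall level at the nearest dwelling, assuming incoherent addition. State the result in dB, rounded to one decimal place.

First find each source's level at the receiver (point-source: −20·log₁₀(r/r_ref)), then combine on an intensity basis.
cooling tower: 82 − 20·log₁₀(8.6/2.2) = 82 − 11.84 = 70.16 dB.
conveyor drive: 86 − 20·log₁₀(28.5/4.4) = 86 − 16.23 = 69.77 dB.
exhaust stack: 82 − 20·log₁₀(20.1/4.5) = 82 − 13.00 = 69.00 dB.
Σ 10^(L/10) = 2.780e+07 → L_total = 10·log₁₀(2.780e+07) = 74.44 dB.

74.4 dB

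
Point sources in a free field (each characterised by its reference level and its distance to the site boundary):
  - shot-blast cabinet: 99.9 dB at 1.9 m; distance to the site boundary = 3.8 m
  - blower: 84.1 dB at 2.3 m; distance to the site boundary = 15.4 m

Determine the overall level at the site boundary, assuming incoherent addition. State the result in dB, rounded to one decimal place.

First find each source's level at the receiver (point-source: −20·log₁₀(r/r_ref)), then combine on an intensity basis.
shot-blast cabinet: 99.9 − 20·log₁₀(3.8/1.9) = 99.9 − 6.02 = 93.88 dB.
blower: 84.1 − 20·log₁₀(15.4/2.3) = 84.1 − 16.52 = 67.58 dB.
Σ 10^(L/10) = 2.449e+09 → L_total = 10·log₁₀(2.449e+09) = 93.89 dB.

93.9 dB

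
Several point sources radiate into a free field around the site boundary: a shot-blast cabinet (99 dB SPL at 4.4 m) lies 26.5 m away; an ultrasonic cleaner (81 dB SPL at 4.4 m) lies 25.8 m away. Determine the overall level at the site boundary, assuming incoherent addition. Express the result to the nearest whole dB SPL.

83 dB SPL

Propagate each source to the receiver with L = L_ref − 20·log₁₀(r/r_ref), then add intensities.
shot-blast cabinet: 99 − 20·log₁₀(26.5/4.4) = 99 − 15.60 = 83.40 dB SPL.
ultrasonic cleaner: 81 − 20·log₁₀(25.8/4.4) = 81 − 15.36 = 65.64 dB SPL.
Σ 10^(L/10) = 2.226e+08 → L_total = 10·log₁₀(2.226e+08) = 83.48 dB SPL.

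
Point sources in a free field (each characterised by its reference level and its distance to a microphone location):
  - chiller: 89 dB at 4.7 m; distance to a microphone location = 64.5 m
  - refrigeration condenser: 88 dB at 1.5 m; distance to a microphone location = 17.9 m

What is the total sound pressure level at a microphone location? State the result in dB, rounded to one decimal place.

Propagate each source to the receiver with L = L_ref − 20·log₁₀(r/r_ref), then add intensities.
chiller: 89 − 20·log₁₀(64.5/4.7) = 89 − 22.75 = 66.25 dB.
refrigeration condenser: 88 − 20·log₁₀(17.9/1.5) = 88 − 21.54 = 66.46 dB.
Σ 10^(L/10) = 8.648e+06 → L_total = 10·log₁₀(8.648e+06) = 69.37 dB.

69.4 dB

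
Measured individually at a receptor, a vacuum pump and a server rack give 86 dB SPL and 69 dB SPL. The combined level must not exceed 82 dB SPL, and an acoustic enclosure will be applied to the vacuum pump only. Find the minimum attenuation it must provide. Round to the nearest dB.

4 dB

Everything except the vacuum pump sums to 10^(69/10) = 7.943e+06 in linear terms, 69.00 dB SPL.
To meet 82 dB SPL overall, the treated vacuum pump may contribute at most 10^(82/10) − 7.943e+06 = 1.505e+08, i.e. 81.78 dB SPL.
Required insertion loss = 86 − 81.78 = 4.22 dB.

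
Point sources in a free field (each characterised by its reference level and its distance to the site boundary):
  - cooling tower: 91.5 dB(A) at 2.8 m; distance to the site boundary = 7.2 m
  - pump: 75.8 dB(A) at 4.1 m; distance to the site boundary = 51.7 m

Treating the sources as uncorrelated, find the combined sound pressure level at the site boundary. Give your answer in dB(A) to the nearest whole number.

83 dB(A)

First find each source's level at the receiver (point-source: −20·log₁₀(r/r_ref)), then combine on an intensity basis.
cooling tower: 91.5 − 20·log₁₀(7.2/2.8) = 91.5 − 8.20 = 83.30 dB(A).
pump: 75.8 − 20·log₁₀(51.7/4.1) = 75.8 − 22.01 = 53.79 dB(A).
Σ 10^(L/10) = 2.139e+08 → L_total = 10·log₁₀(2.139e+08) = 83.30 dB(A).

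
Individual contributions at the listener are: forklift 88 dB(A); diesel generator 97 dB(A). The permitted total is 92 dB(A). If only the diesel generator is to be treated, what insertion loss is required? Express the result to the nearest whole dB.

Fixed contribution from the other source: Σ 10^(L/10) = 10^(88/10) = 6.310e+08 (88.00 dB(A)).
The limit corresponds to 10^(92/10) = 1.585e+09; subtracting the fixed part leaves 9.539e+08 for the diesel generator, i.e. 89.80 dB(A).
Required insertion loss = 97 − 89.80 = 7.20 dB.

7 dB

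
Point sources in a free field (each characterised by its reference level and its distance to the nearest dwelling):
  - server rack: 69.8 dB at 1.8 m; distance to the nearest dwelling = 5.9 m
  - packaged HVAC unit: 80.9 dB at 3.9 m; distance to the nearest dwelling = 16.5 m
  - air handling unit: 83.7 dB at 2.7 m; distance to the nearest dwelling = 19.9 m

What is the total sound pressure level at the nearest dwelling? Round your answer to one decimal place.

70.8 dB

Apply inverse-square spreading to bring every level to the receiver, then sum 10^(L/10).
server rack: 69.8 − 20·log₁₀(5.9/1.8) = 69.8 − 10.31 = 59.49 dB.
packaged HVAC unit: 80.9 − 20·log₁₀(16.5/3.9) = 80.9 − 12.53 = 68.37 dB.
air handling unit: 83.7 − 20·log₁₀(19.9/2.7) = 83.7 − 17.35 = 66.35 dB.
Σ 10^(L/10) = 1.208e+07 → L_total = 10·log₁₀(1.208e+07) = 70.82 dB.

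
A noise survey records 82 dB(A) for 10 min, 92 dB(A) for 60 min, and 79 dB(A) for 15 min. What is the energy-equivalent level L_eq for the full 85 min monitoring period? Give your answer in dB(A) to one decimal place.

L_eq = 10·log₁₀[(1/T)·Σ tᵢ·10^(Lᵢ/10)] with T = 85 min.
Σ tᵢ·10^(Lᵢ/10) = 10·10^(82/10) + 60·10^(92/10) + 15·10^(79/10) = 9.787e+10.
L_eq = 10·log₁₀(9.787e+10/85) = 90.61 dB(A).

90.6 dB(A)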